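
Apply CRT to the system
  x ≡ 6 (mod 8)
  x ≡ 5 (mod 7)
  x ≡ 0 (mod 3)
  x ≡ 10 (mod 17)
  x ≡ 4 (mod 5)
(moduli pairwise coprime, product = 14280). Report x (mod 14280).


Product of moduli M = 8 · 7 · 3 · 17 · 5 = 14280.
Merge one congruence at a time:
  Start: x ≡ 6 (mod 8).
  Combine with x ≡ 5 (mod 7); new modulus lcm = 56.
    Write x = 6 + 8·t and substitute into x ≡ 5 (mod 7): 8·t ≡ 5 − 6 = -1 (mod 7).
    Reduce coefficients mod 7: 1·t ≡ 6 (mod 7).
    So t ≡ 6 (mod 7).
    Then x = 6 + 8·6 = 54, valid modulo lcm(8, 7) = 56: x ≡ 54 (mod 56).
  Combine with x ≡ 0 (mod 3); new modulus lcm = 168.
    Write x = 54 + 56·t and substitute into x ≡ 0 (mod 3): 56·t ≡ 0 − 54 = -54 (mod 3).
    Reduce coefficients mod 3: 2·t ≡ 0 (mod 3).
    The inverse of 2 mod 3 is 2 (since 2·2 = 4 = 1·3 + 1), so t ≡ 2·0 = 0 ≡ 0 (mod 3).
    Then x = 54 + 56·0 = 54, valid modulo lcm(56, 3) = 168: x ≡ 54 (mod 168).
  Combine with x ≡ 10 (mod 17); new modulus lcm = 2856.
    Write x = 54 + 168·t and substitute into x ≡ 10 (mod 17): 168·t ≡ 10 − 54 = -44 (mod 17).
    Reduce coefficients mod 17: 15·t ≡ 7 (mod 17).
    The inverse of 15 mod 17 is 8 (since 15·8 = 120 = 7·17 + 1), so t ≡ 8·7 = 56 ≡ 5 (mod 17).
    Then x = 54 + 168·5 = 894, valid modulo lcm(168, 17) = 2856: x ≡ 894 (mod 2856).
  Combine with x ≡ 4 (mod 5); new modulus lcm = 14280.
    Write x = 894 + 2856·t and substitute into x ≡ 4 (mod 5): 2856·t ≡ 4 − 894 = -890 (mod 5).
    Reduce coefficients mod 5: 1·t ≡ 0 (mod 5).
    So t ≡ 0 (mod 5).
    Then x = 894 + 2856·0 = 894, valid modulo lcm(2856, 5) = 14280: x ≡ 894 (mod 14280).
Verify against each original: 894 mod 8 = 6, 894 mod 7 = 5, 894 mod 3 = 0, 894 mod 17 = 10, 894 mod 5 = 4.

x ≡ 894 (mod 14280).


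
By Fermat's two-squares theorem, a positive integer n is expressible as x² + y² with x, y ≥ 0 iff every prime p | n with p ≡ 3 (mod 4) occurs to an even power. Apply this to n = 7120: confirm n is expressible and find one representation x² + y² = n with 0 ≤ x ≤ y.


Step 1: Factor n = 7120 = 2^4 · 5 · 89.
Step 2: Check the mod-4 condition on each prime factor: 2 = 2 (special); 5 ≡ 1 (mod 4), exponent 1; 89 ≡ 1 (mod 4), exponent 1.
All primes ≡ 3 (mod 4) appear to even exponent (or don't appear), so by the two-squares theorem n IS expressible as a sum of two squares.
Step 3: Build a representation. Group n = k² · m with k = 4 and m = 5 · 89 = 445 (a product of primes ≡ 1 (mod 4)); a representation of m scales to one of n via (k·x)² + (k·y)² = k²(x² + y²). Each prime p ≡ 1 (mod 4) is itself a sum of two squares; find a² by testing p − a² for a perfect square:
  5: 5 − 1² = 4 = 2² ⇒ 5 = 1² + 2².
  89: 89 − 1² = 88, 89 − 2² = 85, 89 − 3² = 80, 89 − 4² = 73, 89 − 5² = 64 = 8² ⇒ 89 = 5² + 8².
  Combine using the Brahmagupta–Fibonacci identity (a² + b²)(c² + d²) = (ac − bd)² + (ad + bc)² = (ac + bd)² + (ad − bc)²:
  5 · 89 = 445: from (1² + 2²)(5² + 8²), take (1·5 − 2·8, 1·8 + 2·5) = (5 − 16, 8 + 10) = (-11, 18); dropping signs (only squares matter) gives (11, 18); check 11² + 18² = 121 + 324 = 445 ✓.
  Scale by k = 4: (4·11, 4·18) = (44, 72).
Step 4: Order so x ≤ y and verify: 44² + 72² = 1936 + 5184 = 7120 = n. ✓

n = 7120 = 44² + 72² (one valid representation with x ≤ y).


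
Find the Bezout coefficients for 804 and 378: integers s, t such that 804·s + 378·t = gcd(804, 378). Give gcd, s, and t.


Euclidean algorithm on (804, 378) — divide until remainder is 0:
  804 = 2 · 378 + 48
  378 = 7 · 48 + 42
  48 = 1 · 42 + 6
  42 = 7 · 6 + 0
gcd(804, 378) = 6.
Track Bezout coefficients alongside the remainders: start with r₀ = 804 = a·1 + b·0 (s = 1, t = 0) and r₁ = 378 = a·0 + b·1 (s = 0, t = 1); each new remainder r_{k+1} = r_{k-1} − q_k·r_k inherits s_{k+1} = s_{k-1} − q_k·s_k, t_{k+1} = t_{k-1} − q_k·t_k, so r_k = a·s_k + b·t_k at every step:
  q = 2: r = 48, s = 1 − 2·0 = 1, t = 0 − 2·1 = -2  (check: 804·1 + 378·(-2) = 48)
  q = 7: r = 42, s = 0 − 7·1 = -7, t = 1 − 7·(-2) = 15  (check: 804·(-7) + 378·15 = 42)
  q = 1: r = 6, s = 1 − 1·(-7) = 8, t = -2 − 1·15 = -17  (check: 804·8 + 378·(-17) = 6)
The row with r = 6 (the gcd) gives the Bezout coefficients s = 8, t = -17.
Result: 804 · (8) + 378 · (-17) = 6.

gcd(804, 378) = 6; s = 8, t = -17 (check: 804·8 + 378·(-17) = 6).


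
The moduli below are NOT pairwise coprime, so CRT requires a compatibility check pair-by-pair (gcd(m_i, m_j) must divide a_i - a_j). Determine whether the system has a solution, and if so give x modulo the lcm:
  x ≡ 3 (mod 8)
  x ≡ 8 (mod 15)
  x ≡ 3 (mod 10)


Moduli 8, 15, 10 are not pairwise coprime, so CRT works modulo lcm(m_i) when all pairwise compatibility conditions hold.
Pairwise compatibility: gcd(m_i, m_j) must divide a_i - a_j for every pair.
Merge one congruence at a time:
  Start: x ≡ 3 (mod 8).
  Combine with x ≡ 8 (mod 15): gcd(8, 15) = 1; 8 - 3 = 5, which IS divisible by 1, so compatible.
    Write x = 3 + 8·t and substitute into x ≡ 8 (mod 15): 8·t ≡ 8 − 3 = 5 (mod 15).
    The inverse of 8 mod 15 is 2 (since 8·2 = 16 = 1·15 + 1), so t ≡ 2·5 = 10 ≡ 10 (mod 15).
    Then x = 3 + 8·10 = 83, valid modulo lcm(8, 15) = 120: x ≡ 83 (mod 120).
  Combine with x ≡ 3 (mod 10): gcd(120, 10) = 10; 3 - 83 = -80, which IS divisible by 10, so compatible.
    Write x = 83 + 120·t and substitute into x ≡ 3 (mod 10): 120·t ≡ 3 − 83 = -80 (mod 10).
    Divide the congruence (and modulus) by g = 10: 12·t ≡ -8 (mod 1).
    Modulo 1 every t works; take t = 0.
    Then x = 83 + 120·0 = 83, valid modulo lcm(120, 10) = 120: x ≡ 83 (mod 120).
Verify: 83 mod 8 = 3, 83 mod 15 = 8, 83 mod 10 = 3.

x ≡ 83 (mod 120).


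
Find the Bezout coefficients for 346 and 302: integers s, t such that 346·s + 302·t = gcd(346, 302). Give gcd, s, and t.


Euclidean algorithm on (346, 302) — divide until remainder is 0:
  346 = 1 · 302 + 44
  302 = 6 · 44 + 38
  44 = 1 · 38 + 6
  38 = 6 · 6 + 2
  6 = 3 · 2 + 0
gcd(346, 302) = 2.
Track Bezout coefficients alongside the remainders: start with r₀ = 346 = a·1 + b·0 (s = 1, t = 0) and r₁ = 302 = a·0 + b·1 (s = 0, t = 1); each new remainder r_{k+1} = r_{k-1} − q_k·r_k inherits s_{k+1} = s_{k-1} − q_k·s_k, t_{k+1} = t_{k-1} − q_k·t_k, so r_k = a·s_k + b·t_k at every step:
  q = 1: r = 44, s = 1 − 1·0 = 1, t = 0 − 1·1 = -1  (check: 346·1 + 302·(-1) = 44)
  q = 6: r = 38, s = 0 − 6·1 = -6, t = 1 − 6·(-1) = 7  (check: 346·(-6) + 302·7 = 38)
  q = 1: r = 6, s = 1 − 1·(-6) = 7, t = -1 − 1·7 = -8  (check: 346·7 + 302·(-8) = 6)
  q = 6: r = 2, s = -6 − 6·7 = -48, t = 7 − 6·(-8) = 55  (check: 346·(-48) + 302·55 = 2)
The row with r = 2 (the gcd) gives the Bezout coefficients s = -48, t = 55.
Result: 346 · (-48) + 302 · (55) = 2.

gcd(346, 302) = 2; s = -48, t = 55 (check: 346·(-48) + 302·55 = 2).


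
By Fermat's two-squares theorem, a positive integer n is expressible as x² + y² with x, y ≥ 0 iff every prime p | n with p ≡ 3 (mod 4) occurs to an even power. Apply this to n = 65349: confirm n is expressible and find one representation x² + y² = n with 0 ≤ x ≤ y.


Step 1: Factor n = 65349 = 3^2 · 53 · 137.
Step 2: Check the mod-4 condition on each prime factor: 3 ≡ 3 (mod 4), exponent 2 (must be even); 53 ≡ 1 (mod 4), exponent 1; 137 ≡ 1 (mod 4), exponent 1.
All primes ≡ 3 (mod 4) appear to even exponent (or don't appear), so by the two-squares theorem n IS expressible as a sum of two squares.
Step 3: Build a representation. Group n = k² · m with k = 3 and m = 53 · 137 = 7261 (a product of primes ≡ 1 (mod 4)); a representation of m scales to one of n via (k·x)² + (k·y)² = k²(x² + y²). Each prime p ≡ 1 (mod 4) is itself a sum of two squares; find a² by testing p − a² for a perfect square:
  53: 53 − 1² = 52, 53 − 2² = 49 = 7² ⇒ 53 = 2² + 7².
  137: 137 − 1² = 136, 137 − 2² = 133, 137 − 3² = 128, 137 − 4² = 121 = 11² ⇒ 137 = 4² + 11².
  Combine using the Brahmagupta–Fibonacci identity (a² + b²)(c² + d²) = (ac − bd)² + (ad + bc)² = (ac + bd)² + (ad − bc)²:
  53 · 137 = 7261: from (2² + 7²)(4² + 11²), take (2·4 − 7·11, 2·11 + 7·4) = (8 − 77, 22 + 28) = (-69, 50); dropping signs (only squares matter) gives (69, 50); check 69² + 50² = 4761 + 2500 = 7261 ✓.
  Scale by k = 3: (3·69, 3·50) = (207, 150).
Step 4: Order so x ≤ y and verify: 150² + 207² = 22500 + 42849 = 65349 = n. ✓

n = 65349 = 150² + 207² (one valid representation with x ≤ y).


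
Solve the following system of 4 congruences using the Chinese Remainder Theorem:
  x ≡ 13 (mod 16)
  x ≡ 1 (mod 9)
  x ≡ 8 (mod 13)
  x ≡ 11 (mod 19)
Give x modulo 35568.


Product of moduli M = 16 · 9 · 13 · 19 = 35568.
Merge one congruence at a time:
  Start: x ≡ 13 (mod 16).
  Combine with x ≡ 1 (mod 9); new modulus lcm = 144.
    Write x = 13 + 16·t and substitute into x ≡ 1 (mod 9): 16·t ≡ 1 − 13 = -12 (mod 9).
    Reduce coefficients mod 9: 7·t ≡ 6 (mod 9).
    The inverse of 7 mod 9 is 4 (since 7·4 = 28 = 3·9 + 1), so t ≡ 4·6 = 24 ≡ 6 (mod 9).
    Then x = 13 + 16·6 = 109, valid modulo lcm(16, 9) = 144: x ≡ 109 (mod 144).
  Combine with x ≡ 8 (mod 13); new modulus lcm = 1872.
    Write x = 109 + 144·t and substitute into x ≡ 8 (mod 13): 144·t ≡ 8 − 109 = -101 (mod 13).
    Reduce coefficients mod 13: 1·t ≡ 3 (mod 13).
    So t ≡ 3 (mod 13).
    Then x = 109 + 144·3 = 541, valid modulo lcm(144, 13) = 1872: x ≡ 541 (mod 1872).
  Combine with x ≡ 11 (mod 19); new modulus lcm = 35568.
    Write x = 541 + 1872·t and substitute into x ≡ 11 (mod 19): 1872·t ≡ 11 − 541 = -530 (mod 19).
    Reduce coefficients mod 19: 10·t ≡ 2 (mod 19).
    The inverse of 10 mod 19 is 2 (since 10·2 = 20 = 1·19 + 1), so t ≡ 2·2 = 4 ≡ 4 (mod 19).
    Then x = 541 + 1872·4 = 8029, valid modulo lcm(1872, 19) = 35568: x ≡ 8029 (mod 35568).
Verify against each original: 8029 mod 16 = 13, 8029 mod 9 = 1, 8029 mod 13 = 8, 8029 mod 19 = 11.

x ≡ 8029 (mod 35568).


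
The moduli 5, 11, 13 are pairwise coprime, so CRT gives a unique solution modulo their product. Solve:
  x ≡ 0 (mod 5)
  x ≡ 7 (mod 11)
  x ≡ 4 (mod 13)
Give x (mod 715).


Moduli 5, 11, 13 are pairwise coprime; by CRT there is a unique solution modulo M = 5 · 11 · 13 = 715.
Solve pairwise, accumulating the modulus:
  Start with x ≡ 0 (mod 5).
  Combine with x ≡ 7 (mod 11): since gcd(5, 11) = 1, we get a unique residue mod 55.
    Write x = 0 + 5·t and substitute into x ≡ 7 (mod 11): 5·t ≡ 7 − 0 = 7 (mod 11).
    The inverse of 5 mod 11 is 9 (since 5·9 = 45 = 4·11 + 1), so t ≡ 9·7 = 63 ≡ 8 (mod 11).
    Then x = 0 + 5·8 = 40, valid modulo lcm(5, 11) = 55: x ≡ 40 (mod 55).
  Combine with x ≡ 4 (mod 13): since gcd(55, 13) = 1, we get a unique residue mod 715.
    Write x = 40 + 55·t and substitute into x ≡ 4 (mod 13): 55·t ≡ 4 − 40 = -36 (mod 13).
    Reduce coefficients mod 13: 3·t ≡ 3 (mod 13).
    The inverse of 3 mod 13 is 9 (since 3·9 = 27 = 2·13 + 1), so t ≡ 9·3 = 27 ≡ 1 (mod 13).
    Then x = 40 + 55·1 = 95, valid modulo lcm(55, 13) = 715: x ≡ 95 (mod 715).
Verify: 95 mod 5 = 0 ✓, 95 mod 11 = 7 ✓, 95 mod 13 = 4 ✓.

x ≡ 95 (mod 715).


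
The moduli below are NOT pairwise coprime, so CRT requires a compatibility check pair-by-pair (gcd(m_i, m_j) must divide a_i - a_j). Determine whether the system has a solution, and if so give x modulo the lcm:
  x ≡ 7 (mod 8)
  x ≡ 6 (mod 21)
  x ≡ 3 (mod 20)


Moduli 8, 21, 20 are not pairwise coprime, so CRT works modulo lcm(m_i) when all pairwise compatibility conditions hold.
Pairwise compatibility: gcd(m_i, m_j) must divide a_i - a_j for every pair.
Merge one congruence at a time:
  Start: x ≡ 7 (mod 8).
  Combine with x ≡ 6 (mod 21): gcd(8, 21) = 1; 6 - 7 = -1, which IS divisible by 1, so compatible.
    Write x = 7 + 8·t and substitute into x ≡ 6 (mod 21): 8·t ≡ 6 − 7 = -1 (mod 21).
    Reduce coefficients mod 21: 8·t ≡ 20 (mod 21).
    The inverse of 8 mod 21 is 8 (since 8·8 = 64 = 3·21 + 1), so t ≡ 8·20 = 160 ≡ 13 (mod 21).
    Then x = 7 + 8·13 = 111, valid modulo lcm(8, 21) = 168: x ≡ 111 (mod 168).
  Combine with x ≡ 3 (mod 20): gcd(168, 20) = 4; 3 - 111 = -108, which IS divisible by 4, so compatible.
    Write x = 111 + 168·t and substitute into x ≡ 3 (mod 20): 168·t ≡ 3 − 111 = -108 (mod 20).
    Divide the congruence (and modulus) by g = 4: 42·t ≡ -27 (mod 5).
    Reduce coefficients mod 5: 2·t ≡ 3 (mod 5).
    The inverse of 2 mod 5 is 3 (since 2·3 = 6 = 1·5 + 1), so t ≡ 3·3 = 9 ≡ 4 (mod 5).
    Then x = 111 + 168·4 = 783, valid modulo lcm(168, 20) = 840: x ≡ 783 (mod 840).
Verify: 783 mod 8 = 7, 783 mod 21 = 6, 783 mod 20 = 3.

x ≡ 783 (mod 840).


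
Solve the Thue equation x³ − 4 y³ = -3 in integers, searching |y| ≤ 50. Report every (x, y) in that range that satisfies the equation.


The equation is x³ - 4y³ = -3. For fixed y, x³ = 4·y³ − 3, so a solution requires the RHS to be a perfect cube.
Strategy: iterate y from -50 to 50, compute RHS = 4·y³ − 3, and check whether it is a (positive or negative) perfect cube.
Check small values of y:
  y = 0: RHS = -3 is not a perfect cube.
  y = 1: RHS = 1 = (1)³ ⇒ x = 1 works.
  y = -1: RHS = -7 is not a perfect cube.
  y = 2: RHS = 29 is not a perfect cube.
  y = -2: RHS = -35 is not a perfect cube.
  y = 3: RHS = 105 is not a perfect cube.
  y = -3: RHS = -111 is not a perfect cube.
Continuing the search up to |y| = 50 finds no further solutions beyond those listed.
Collected solutions: (1, 1).

Solutions (with |y| ≤ 50): (1, 1).


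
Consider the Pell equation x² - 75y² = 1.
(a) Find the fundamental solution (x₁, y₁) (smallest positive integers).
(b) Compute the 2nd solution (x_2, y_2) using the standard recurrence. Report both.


Step 1: Find the fundamental solution (x₁, y₁) of x² - 75y² = 1.
  Expand √75 as a continued fraction. a₀ = ⌊√75⌋ = 8; iterate m_{k+1} = d_k·a_k − m_k, d_{k+1} = (75 − m_{k+1}²)/d_k, a_{k+1} = ⌊(a₀ + m_{k+1})/d_{k+1}⌋ (starting m₀ = 0, d₀ = 1), with convergents p_k = a_k·p_{k-1} + p_{k-2}, q_k = a_k·q_{k-1} + q_{k-2} (p₋₁ = 1, q₋₁ = 0):
  k = 0: a₀ = 8; p₀/q₀ = 8/1; p₀² − 75·q₀² = 64 − 75 = -11.
  k = 1: m = 8, d = 11, a = ⌊(8 + 8)/11⌋ = 1; p/q = (1·8 + 1)/(1·1 + 0) = 9/1; p² − 75·q² = 81 − 75 = 6.
  k = 2: m = 3, d = 6, a = ⌊(8 + 3)/6⌋ = 1; p/q = (1·9 + 8)/(1·1 + 1) = 17/2; p² − 75·q² = 289 − 300 = -11.
  k = 3: m = 3, d = 11, a = ⌊(8 + 3)/11⌋ = 1; p/q = (1·17 + 9)/(1·2 + 1) = 26/3; p² − 75·q² = 676 − 675 = 1.
  The first convergent with p² − 75·q² = 1 gives the fundamental solution (x₁, y₁) = (26, 3).
Step 2: Apply the recurrence (x_{n+1}, y_{n+1}) = (x₁x_n + 75y₁y_n, x₁y_n + y₁x_n) repeatedly.
  From (x_1, y_1) = (26, 3): x_2 = 26·26 + 75·3·3 = 1351; y_2 = 26·3 + 3·26 = 156.
Step 3: Verify x_2² - 75·y_2² = 1825201 - 1825200 = 1 (should be 1). ✓

(x_1, y_1) = (26, 3); (x_2, y_2) = (1351, 156).


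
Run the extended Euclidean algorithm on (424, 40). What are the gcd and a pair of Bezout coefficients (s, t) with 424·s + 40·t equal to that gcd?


Euclidean algorithm on (424, 40) — divide until remainder is 0:
  424 = 10 · 40 + 24
  40 = 1 · 24 + 16
  24 = 1 · 16 + 8
  16 = 2 · 8 + 0
gcd(424, 40) = 8.
Track Bezout coefficients alongside the remainders: start with r₀ = 424 = a·1 + b·0 (s = 1, t = 0) and r₁ = 40 = a·0 + b·1 (s = 0, t = 1); each new remainder r_{k+1} = r_{k-1} − q_k·r_k inherits s_{k+1} = s_{k-1} − q_k·s_k, t_{k+1} = t_{k-1} − q_k·t_k, so r_k = a·s_k + b·t_k at every step:
  q = 10: r = 24, s = 1 − 10·0 = 1, t = 0 − 10·1 = -10  (check: 424·1 + 40·(-10) = 24)
  q = 1: r = 16, s = 0 − 1·1 = -1, t = 1 − 1·(-10) = 11  (check: 424·(-1) + 40·11 = 16)
  q = 1: r = 8, s = 1 − 1·(-1) = 2, t = -10 − 1·11 = -21  (check: 424·2 + 40·(-21) = 8)
The row with r = 8 (the gcd) gives the Bezout coefficients s = 2, t = -21.
Result: 424 · (2) + 40 · (-21) = 8.

gcd(424, 40) = 8; s = 2, t = -21 (check: 424·2 + 40·(-21) = 8).


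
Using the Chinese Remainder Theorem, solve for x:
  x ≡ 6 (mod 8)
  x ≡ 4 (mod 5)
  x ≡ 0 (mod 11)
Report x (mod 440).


Moduli 8, 5, 11 are pairwise coprime; by CRT there is a unique solution modulo M = 8 · 5 · 11 = 440.
Solve pairwise, accumulating the modulus:
  Start with x ≡ 6 (mod 8).
  Combine with x ≡ 4 (mod 5): since gcd(8, 5) = 1, we get a unique residue mod 40.
    Write x = 6 + 8·t and substitute into x ≡ 4 (mod 5): 8·t ≡ 4 − 6 = -2 (mod 5).
    Reduce coefficients mod 5: 3·t ≡ 3 (mod 5).
    The inverse of 3 mod 5 is 2 (since 3·2 = 6 = 1·5 + 1), so t ≡ 2·3 = 6 ≡ 1 (mod 5).
    Then x = 6 + 8·1 = 14, valid modulo lcm(8, 5) = 40: x ≡ 14 (mod 40).
  Combine with x ≡ 0 (mod 11): since gcd(40, 11) = 1, we get a unique residue mod 440.
    Write x = 14 + 40·t and substitute into x ≡ 0 (mod 11): 40·t ≡ 0 − 14 = -14 (mod 11).
    Reduce coefficients mod 11: 7·t ≡ 8 (mod 11).
    The inverse of 7 mod 11 is 8 (since 7·8 = 56 = 5·11 + 1), so t ≡ 8·8 = 64 ≡ 9 (mod 11).
    Then x = 14 + 40·9 = 374, valid modulo lcm(40, 11) = 440: x ≡ 374 (mod 440).
Verify: 374 mod 8 = 6 ✓, 374 mod 5 = 4 ✓, 374 mod 11 = 0 ✓.

x ≡ 374 (mod 440).


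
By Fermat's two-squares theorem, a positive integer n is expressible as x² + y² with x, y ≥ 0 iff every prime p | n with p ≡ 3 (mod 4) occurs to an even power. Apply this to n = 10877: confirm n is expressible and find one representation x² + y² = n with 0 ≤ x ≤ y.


Step 1: Factor n = 10877 = 73 · 149.
Step 2: Check the mod-4 condition on each prime factor: 73 ≡ 1 (mod 4), exponent 1; 149 ≡ 1 (mod 4), exponent 1.
All primes ≡ 3 (mod 4) appear to even exponent (or don't appear), so by the two-squares theorem n IS expressible as a sum of two squares.
Step 3: Build a representation. Here n = 73 · 149 is a product of primes ≡ 1 (mod 4). Each prime p ≡ 1 (mod 4) is itself a sum of two squares; find a² by testing p − a² for a perfect square:
  73: 73 − 1² = 72, 73 − 2² = 69, 73 − 3² = 64 = 8² ⇒ 73 = 3² + 8².
  149: 149 − 1² = 148, 149 − 2² = 145, 149 − 3² = 140, 149 − 4² = 133, 149 − 5² = 124, 149 − 6² = 113, 149 − 7² = 100 = 10² ⇒ 149 = 7² + 10².
  Combine using the Brahmagupta–Fibonacci identity (a² + b²)(c² + d²) = (ac − bd)² + (ad + bc)² = (ac + bd)² + (ad − bc)²:
  73 · 149 = 10877: from (3² + 8²)(7² + 10²), take (3·7 − 8·10, 3·10 + 8·7) = (21 − 80, 30 + 56) = (-59, 86); dropping signs (only squares matter) gives (59, 86); check 59² + 86² = 3481 + 7396 = 10877 ✓.
Step 4: Order so x ≤ y and verify: 59² + 86² = 3481 + 7396 = 10877 = n. ✓

n = 10877 = 59² + 86² (one valid representation with x ≤ y).


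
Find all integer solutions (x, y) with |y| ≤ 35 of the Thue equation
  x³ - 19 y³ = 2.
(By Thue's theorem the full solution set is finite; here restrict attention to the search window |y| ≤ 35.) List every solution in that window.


The equation is x³ - 19y³ = 2. For fixed y, x³ = 19·y³ + 2, so a solution requires the RHS to be a perfect cube.
Strategy: iterate y from -35 to 35, compute RHS = 19·y³ + 2, and check whether it is a (positive or negative) perfect cube.
Check small values of y:
  y = 0: RHS = 2 is not a perfect cube.
  y = 1: RHS = 21 is not a perfect cube.
  y = -1: RHS = -17 is not a perfect cube.
  y = 2: RHS = 154 is not a perfect cube.
  y = -2: RHS = -150 is not a perfect cube.
  y = 3: RHS = 515 is not a perfect cube.
  y = -3: RHS = -511 is not a perfect cube.
Continuing the search up to |y| = 35 finds no solutions either.
No (x, y) in the scanned range satisfies the equation.

No integer solutions with |y| ≤ 35.


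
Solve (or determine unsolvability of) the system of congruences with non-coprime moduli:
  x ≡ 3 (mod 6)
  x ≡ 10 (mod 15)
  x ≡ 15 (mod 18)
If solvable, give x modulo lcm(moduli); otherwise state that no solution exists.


Moduli 6, 15, 18 are not pairwise coprime, so CRT works modulo lcm(m_i) when all pairwise compatibility conditions hold.
Pairwise compatibility: gcd(m_i, m_j) must divide a_i - a_j for every pair.
Merge one congruence at a time:
  Start: x ≡ 3 (mod 6).
  Combine with x ≡ 10 (mod 15): gcd(6, 15) = 3, and 10 - 3 = 7 is NOT divisible by 3.
    ⇒ system is inconsistent (no integer solution).

No solution (the system is inconsistent).


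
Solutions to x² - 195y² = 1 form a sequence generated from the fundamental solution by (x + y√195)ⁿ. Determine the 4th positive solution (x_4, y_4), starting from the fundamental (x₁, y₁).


Step 1: Find the fundamental solution (x₁, y₁) of x² - 195y² = 1.
  Expand √195 as a continued fraction. a₀ = ⌊√195⌋ = 13; iterate m_{k+1} = d_k·a_k − m_k, d_{k+1} = (195 − m_{k+1}²)/d_k, a_{k+1} = ⌊(a₀ + m_{k+1})/d_{k+1}⌋ (starting m₀ = 0, d₀ = 1), with convergents p_k = a_k·p_{k-1} + p_{k-2}, q_k = a_k·q_{k-1} + q_{k-2} (p₋₁ = 1, q₋₁ = 0):
  k = 0: a₀ = 13; p₀/q₀ = 13/1; p₀² − 195·q₀² = 169 − 195 = -26.
  k = 1: m = 13, d = 26, a = ⌊(13 + 13)/26⌋ = 1; p/q = (1·13 + 1)/(1·1 + 0) = 14/1; p² − 195·q² = 196 − 195 = 1.
  The first convergent with p² − 195·q² = 1 gives the fundamental solution (x₁, y₁) = (14, 1).
Step 2: Apply the recurrence (x_{n+1}, y_{n+1}) = (x₁x_n + 195y₁y_n, x₁y_n + y₁x_n) repeatedly.
  From (x_1, y_1) = (14, 1): x_2 = 14·14 + 195·1·1 = 391; y_2 = 14·1 + 1·14 = 28.
  From (x_2, y_2) = (391, 28): x_3 = 14·391 + 195·1·28 = 10934; y_3 = 14·28 + 1·391 = 783.
  From (x_3, y_3) = (10934, 783): x_4 = 14·10934 + 195·1·783 = 305761; y_4 = 14·783 + 1·10934 = 21896.
Step 3: Verify x_4² - 195·y_4² = 93489789121 - 93489789120 = 1 (should be 1). ✓

(x_1, y_1) = (14, 1); (x_4, y_4) = (305761, 21896).


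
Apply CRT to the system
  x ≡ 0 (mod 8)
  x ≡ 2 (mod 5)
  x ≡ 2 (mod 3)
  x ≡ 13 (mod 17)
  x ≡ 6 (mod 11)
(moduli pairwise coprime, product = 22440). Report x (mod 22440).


Product of moduli M = 8 · 5 · 3 · 17 · 11 = 22440.
Merge one congruence at a time:
  Start: x ≡ 0 (mod 8).
  Combine with x ≡ 2 (mod 5); new modulus lcm = 40.
    Write x = 0 + 8·t and substitute into x ≡ 2 (mod 5): 8·t ≡ 2 − 0 = 2 (mod 5).
    Reduce coefficients mod 5: 3·t ≡ 2 (mod 5).
    The inverse of 3 mod 5 is 2 (since 3·2 = 6 = 1·5 + 1), so t ≡ 2·2 = 4 ≡ 4 (mod 5).
    Then x = 0 + 8·4 = 32, valid modulo lcm(8, 5) = 40: x ≡ 32 (mod 40).
  Combine with x ≡ 2 (mod 3); new modulus lcm = 120.
    Write x = 32 + 40·t and substitute into x ≡ 2 (mod 3): 40·t ≡ 2 − 32 = -30 (mod 3).
    Reduce coefficients mod 3: 1·t ≡ 0 (mod 3).
    So t ≡ 0 (mod 3).
    Then x = 32 + 40·0 = 32, valid modulo lcm(40, 3) = 120: x ≡ 32 (mod 120).
  Combine with x ≡ 13 (mod 17); new modulus lcm = 2040.
    Write x = 32 + 120·t and substitute into x ≡ 13 (mod 17): 120·t ≡ 13 − 32 = -19 (mod 17).
    Reduce coefficients mod 17: 1·t ≡ 15 (mod 17).
    So t ≡ 15 (mod 17).
    Then x = 32 + 120·15 = 1832, valid modulo lcm(120, 17) = 2040: x ≡ 1832 (mod 2040).
  Combine with x ≡ 6 (mod 11); new modulus lcm = 22440.
    Write x = 1832 + 2040·t and substitute into x ≡ 6 (mod 11): 2040·t ≡ 6 − 1832 = -1826 (mod 11).
    Reduce coefficients mod 11: 5·t ≡ 0 (mod 11).
    The inverse of 5 mod 11 is 9 (since 5·9 = 45 = 4·11 + 1), so t ≡ 9·0 = 0 ≡ 0 (mod 11).
    Then x = 1832 + 2040·0 = 1832, valid modulo lcm(2040, 11) = 22440: x ≡ 1832 (mod 22440).
Verify against each original: 1832 mod 8 = 0, 1832 mod 5 = 2, 1832 mod 3 = 2, 1832 mod 17 = 13, 1832 mod 11 = 6.

x ≡ 1832 (mod 22440).


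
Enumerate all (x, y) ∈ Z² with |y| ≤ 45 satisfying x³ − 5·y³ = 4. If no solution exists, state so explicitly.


The equation is x³ - 5y³ = 4. For fixed y, x³ = 5·y³ + 4, so a solution requires the RHS to be a perfect cube.
Strategy: iterate y from -45 to 45, compute RHS = 5·y³ + 4, and check whether it is a (positive or negative) perfect cube.
Check small values of y:
  y = 0: RHS = 4 is not a perfect cube.
  y = 1: RHS = 9 is not a perfect cube.
  y = -1: RHS = -1 = (-1)³ ⇒ x = -1 works.
  y = 2: RHS = 44 is not a perfect cube.
  y = -2: RHS = -36 is not a perfect cube.
  y = 3: RHS = 139 is not a perfect cube.
  y = -3: RHS = -131 is not a perfect cube.
Continuing the search up to |y| = 45 finds no further solutions beyond those listed.
Collected solutions: (-1, -1).

Solutions (with |y| ≤ 45): (-1, -1).


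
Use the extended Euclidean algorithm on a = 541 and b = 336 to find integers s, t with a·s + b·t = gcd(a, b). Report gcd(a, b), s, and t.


Euclidean algorithm on (541, 336) — divide until remainder is 0:
  541 = 1 · 336 + 205
  336 = 1 · 205 + 131
  205 = 1 · 131 + 74
  131 = 1 · 74 + 57
  74 = 1 · 57 + 17
  57 = 3 · 17 + 6
  17 = 2 · 6 + 5
  6 = 1 · 5 + 1
  5 = 5 · 1 + 0
gcd(541, 336) = 1.
Track Bezout coefficients alongside the remainders: start with r₀ = 541 = a·1 + b·0 (s = 1, t = 0) and r₁ = 336 = a·0 + b·1 (s = 0, t = 1); each new remainder r_{k+1} = r_{k-1} − q_k·r_k inherits s_{k+1} = s_{k-1} − q_k·s_k, t_{k+1} = t_{k-1} − q_k·t_k, so r_k = a·s_k + b·t_k at every step:
  q = 1: r = 205, s = 1 − 1·0 = 1, t = 0 − 1·1 = -1  (check: 541·1 + 336·(-1) = 205)
  q = 1: r = 131, s = 0 − 1·1 = -1, t = 1 − 1·(-1) = 2  (check: 541·(-1) + 336·2 = 131)
  q = 1: r = 74, s = 1 − 1·(-1) = 2, t = -1 − 1·2 = -3  (check: 541·2 + 336·(-3) = 74)
  q = 1: r = 57, s = -1 − 1·2 = -3, t = 2 − 1·(-3) = 5  (check: 541·(-3) + 336·5 = 57)
  q = 1: r = 17, s = 2 − 1·(-3) = 5, t = -3 − 1·5 = -8  (check: 541·5 + 336·(-8) = 17)
  q = 3: r = 6, s = -3 − 3·5 = -18, t = 5 − 3·(-8) = 29  (check: 541·(-18) + 336·29 = 6)
  q = 2: r = 5, s = 5 − 2·(-18) = 41, t = -8 − 2·29 = -66  (check: 541·41 + 336·(-66) = 5)
  q = 1: r = 1, s = -18 − 1·41 = -59, t = 29 − 1·(-66) = 95  (check: 541·(-59) + 336·95 = 1)
The row with r = 1 (the gcd) gives the Bezout coefficients s = -59, t = 95.
Result: 541 · (-59) + 336 · (95) = 1.

gcd(541, 336) = 1; s = -59, t = 95 (check: 541·(-59) + 336·95 = 1).


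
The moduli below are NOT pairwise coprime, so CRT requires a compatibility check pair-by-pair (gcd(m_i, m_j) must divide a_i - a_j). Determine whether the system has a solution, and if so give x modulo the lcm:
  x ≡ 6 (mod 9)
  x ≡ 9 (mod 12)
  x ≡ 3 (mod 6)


Moduli 9, 12, 6 are not pairwise coprime, so CRT works modulo lcm(m_i) when all pairwise compatibility conditions hold.
Pairwise compatibility: gcd(m_i, m_j) must divide a_i - a_j for every pair.
Merge one congruence at a time:
  Start: x ≡ 6 (mod 9).
  Combine with x ≡ 9 (mod 12): gcd(9, 12) = 3; 9 - 6 = 3, which IS divisible by 3, so compatible.
    Write x = 6 + 9·t and substitute into x ≡ 9 (mod 12): 9·t ≡ 9 − 6 = 3 (mod 12).
    Divide the congruence (and modulus) by g = 3: 3·t ≡ 1 (mod 4).
    The inverse of 3 mod 4 is 3 (since 3·3 = 9 = 2·4 + 1), so t ≡ 3·1 = 3 ≡ 3 (mod 4).
    Then x = 6 + 9·3 = 33, valid modulo lcm(9, 12) = 36: x ≡ 33 (mod 36).
  Combine with x ≡ 3 (mod 6): gcd(36, 6) = 6; 3 - 33 = -30, which IS divisible by 6, so compatible.
    Write x = 33 + 36·t and substitute into x ≡ 3 (mod 6): 36·t ≡ 3 − 33 = -30 (mod 6).
    Divide the congruence (and modulus) by g = 6: 6·t ≡ -5 (mod 1).
    Modulo 1 every t works; take t = 0.
    Then x = 33 + 36·0 = 33, valid modulo lcm(36, 6) = 36: x ≡ 33 (mod 36).
Verify: 33 mod 9 = 6, 33 mod 12 = 9, 33 mod 6 = 3.

x ≡ 33 (mod 36).


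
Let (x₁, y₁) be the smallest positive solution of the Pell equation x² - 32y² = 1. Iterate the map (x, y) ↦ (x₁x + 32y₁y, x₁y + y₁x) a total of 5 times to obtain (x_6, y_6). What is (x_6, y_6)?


Step 1: Find the fundamental solution (x₁, y₁) of x² - 32y² = 1.
  Expand √32 as a continued fraction. a₀ = ⌊√32⌋ = 5; iterate m_{k+1} = d_k·a_k − m_k, d_{k+1} = (32 − m_{k+1}²)/d_k, a_{k+1} = ⌊(a₀ + m_{k+1})/d_{k+1}⌋ (starting m₀ = 0, d₀ = 1), with convergents p_k = a_k·p_{k-1} + p_{k-2}, q_k = a_k·q_{k-1} + q_{k-2} (p₋₁ = 1, q₋₁ = 0):
  k = 0: a₀ = 5; p₀/q₀ = 5/1; p₀² − 32·q₀² = 25 − 32 = -7.
  k = 1: m = 5, d = 7, a = ⌊(5 + 5)/7⌋ = 1; p/q = (1·5 + 1)/(1·1 + 0) = 6/1; p² − 32·q² = 36 − 32 = 4.
  k = 2: m = 2, d = 4, a = ⌊(5 + 2)/4⌋ = 1; p/q = (1·6 + 5)/(1·1 + 1) = 11/2; p² − 32·q² = 121 − 128 = -7.
  k = 3: m = 2, d = 7, a = ⌊(5 + 2)/7⌋ = 1; p/q = (1·11 + 6)/(1·2 + 1) = 17/3; p² − 32·q² = 289 − 288 = 1.
  The first convergent with p² − 32·q² = 1 gives the fundamental solution (x₁, y₁) = (17, 3).
Step 2: Apply the recurrence (x_{n+1}, y_{n+1}) = (x₁x_n + 32y₁y_n, x₁y_n + y₁x_n) repeatedly.
  From (x_1, y_1) = (17, 3): x_2 = 17·17 + 32·3·3 = 577; y_2 = 17·3 + 3·17 = 102.
  From (x_2, y_2) = (577, 102): x_3 = 17·577 + 32·3·102 = 19601; y_3 = 17·102 + 3·577 = 3465.
  From (x_3, y_3) = (19601, 3465): x_4 = 17·19601 + 32·3·3465 = 665857; y_4 = 17·3465 + 3·19601 = 117708.
  From (x_4, y_4) = (665857, 117708): x_5 = 17·665857 + 32·3·117708 = 22619537; y_5 = 17·117708 + 3·665857 = 3998607.
  From (x_5, y_5) = (22619537, 3998607): x_6 = 17·22619537 + 32·3·3998607 = 768398401; y_6 = 17·3998607 + 3·22619537 = 135834930.
Step 3: Verify x_6² - 32·y_6² = 590436102659356801 - 590436102659356800 = 1 (should be 1). ✓

(x_1, y_1) = (17, 3); (x_6, y_6) = (768398401, 135834930).


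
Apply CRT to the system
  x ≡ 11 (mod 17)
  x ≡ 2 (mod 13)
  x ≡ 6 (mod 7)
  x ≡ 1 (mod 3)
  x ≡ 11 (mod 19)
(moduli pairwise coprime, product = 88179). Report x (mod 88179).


Product of moduli M = 17 · 13 · 7 · 3 · 19 = 88179.
Merge one congruence at a time:
  Start: x ≡ 11 (mod 17).
  Combine with x ≡ 2 (mod 13); new modulus lcm = 221.
    Write x = 11 + 17·t and substitute into x ≡ 2 (mod 13): 17·t ≡ 2 − 11 = -9 (mod 13).
    Reduce coefficients mod 13: 4·t ≡ 4 (mod 13).
    The inverse of 4 mod 13 is 10 (since 4·10 = 40 = 3·13 + 1), so t ≡ 10·4 = 40 ≡ 1 (mod 13).
    Then x = 11 + 17·1 = 28, valid modulo lcm(17, 13) = 221: x ≡ 28 (mod 221).
  Combine with x ≡ 6 (mod 7); new modulus lcm = 1547.
    Write x = 28 + 221·t and substitute into x ≡ 6 (mod 7): 221·t ≡ 6 − 28 = -22 (mod 7).
    Reduce coefficients mod 7: 4·t ≡ 6 (mod 7).
    The inverse of 4 mod 7 is 2 (since 4·2 = 8 = 1·7 + 1), so t ≡ 2·6 = 12 ≡ 5 (mod 7).
    Then x = 28 + 221·5 = 1133, valid modulo lcm(221, 7) = 1547: x ≡ 1133 (mod 1547).
  Combine with x ≡ 1 (mod 3); new modulus lcm = 4641.
    Write x = 1133 + 1547·t and substitute into x ≡ 1 (mod 3): 1547·t ≡ 1 − 1133 = -1132 (mod 3).
    Reduce coefficients mod 3: 2·t ≡ 2 (mod 3).
    The inverse of 2 mod 3 is 2 (since 2·2 = 4 = 1·3 + 1), so t ≡ 2·2 = 4 ≡ 1 (mod 3).
    Then x = 1133 + 1547·1 = 2680, valid modulo lcm(1547, 3) = 4641: x ≡ 2680 (mod 4641).
  Combine with x ≡ 11 (mod 19); new modulus lcm = 88179.
    Write x = 2680 + 4641·t and substitute into x ≡ 11 (mod 19): 4641·t ≡ 11 − 2680 = -2669 (mod 19).
    Reduce coefficients mod 19: 5·t ≡ 10 (mod 19).
    The inverse of 5 mod 19 is 4 (since 5·4 = 20 = 1·19 + 1), so t ≡ 4·10 = 40 ≡ 2 (mod 19).
    Then x = 2680 + 4641·2 = 11962, valid modulo lcm(4641, 19) = 88179: x ≡ 11962 (mod 88179).
Verify against each original: 11962 mod 17 = 11, 11962 mod 13 = 2, 11962 mod 7 = 6, 11962 mod 3 = 1, 11962 mod 19 = 11.

x ≡ 11962 (mod 88179).


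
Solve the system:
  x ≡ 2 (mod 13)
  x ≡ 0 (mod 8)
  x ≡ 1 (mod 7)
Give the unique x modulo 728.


Moduli 13, 8, 7 are pairwise coprime; by CRT there is a unique solution modulo M = 13 · 8 · 7 = 728.
Solve pairwise, accumulating the modulus:
  Start with x ≡ 2 (mod 13).
  Combine with x ≡ 0 (mod 8): since gcd(13, 8) = 1, we get a unique residue mod 104.
    Write x = 2 + 13·t and substitute into x ≡ 0 (mod 8): 13·t ≡ 0 − 2 = -2 (mod 8).
    Reduce coefficients mod 8: 5·t ≡ 6 (mod 8).
    The inverse of 5 mod 8 is 5 (since 5·5 = 25 = 3·8 + 1), so t ≡ 5·6 = 30 ≡ 6 (mod 8).
    Then x = 2 + 13·6 = 80, valid modulo lcm(13, 8) = 104: x ≡ 80 (mod 104).
  Combine with x ≡ 1 (mod 7): since gcd(104, 7) = 1, we get a unique residue mod 728.
    Write x = 80 + 104·t and substitute into x ≡ 1 (mod 7): 104·t ≡ 1 − 80 = -79 (mod 7).
    Reduce coefficients mod 7: 6·t ≡ 5 (mod 7).
    The inverse of 6 mod 7 is 6 (since 6·6 = 36 = 5·7 + 1), so t ≡ 6·5 = 30 ≡ 2 (mod 7).
    Then x = 80 + 104·2 = 288, valid modulo lcm(104, 7) = 728: x ≡ 288 (mod 728).
Verify: 288 mod 13 = 2 ✓, 288 mod 8 = 0 ✓, 288 mod 7 = 1 ✓.

x ≡ 288 (mod 728).


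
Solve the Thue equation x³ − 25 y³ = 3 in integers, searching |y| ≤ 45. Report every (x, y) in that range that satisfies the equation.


The equation is x³ - 25y³ = 3. For fixed y, x³ = 25·y³ + 3, so a solution requires the RHS to be a perfect cube.
Strategy: iterate y from -45 to 45, compute RHS = 25·y³ + 3, and check whether it is a (positive or negative) perfect cube.
Check small values of y:
  y = 0: RHS = 3 is not a perfect cube.
  y = 1: RHS = 28 is not a perfect cube.
  y = -1: RHS = -22 is not a perfect cube.
  y = 2: RHS = 203 is not a perfect cube.
  y = -2: RHS = -197 is not a perfect cube.
  y = 3: RHS = 678 is not a perfect cube.
  y = -3: RHS = -672 is not a perfect cube.
Continuing the search up to |y| = 45 finds no solutions either.
No (x, y) in the scanned range satisfies the equation.

No integer solutions with |y| ≤ 45.


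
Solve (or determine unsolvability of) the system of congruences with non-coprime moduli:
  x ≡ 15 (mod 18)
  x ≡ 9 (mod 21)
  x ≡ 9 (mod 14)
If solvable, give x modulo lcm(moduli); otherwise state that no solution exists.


Moduli 18, 21, 14 are not pairwise coprime, so CRT works modulo lcm(m_i) when all pairwise compatibility conditions hold.
Pairwise compatibility: gcd(m_i, m_j) must divide a_i - a_j for every pair.
Merge one congruence at a time:
  Start: x ≡ 15 (mod 18).
  Combine with x ≡ 9 (mod 21): gcd(18, 21) = 3; 9 - 15 = -6, which IS divisible by 3, so compatible.
    Write x = 15 + 18·t and substitute into x ≡ 9 (mod 21): 18·t ≡ 9 − 15 = -6 (mod 21).
    Divide the congruence (and modulus) by g = 3: 6·t ≡ -2 (mod 7).
    Reduce coefficients mod 7: 6·t ≡ 5 (mod 7).
    The inverse of 6 mod 7 is 6 (since 6·6 = 36 = 5·7 + 1), so t ≡ 6·5 = 30 ≡ 2 (mod 7).
    Then x = 15 + 18·2 = 51, valid modulo lcm(18, 21) = 126: x ≡ 51 (mod 126).
  Combine with x ≡ 9 (mod 14): gcd(126, 14) = 14; 9 - 51 = -42, which IS divisible by 14, so compatible.
    Write x = 51 + 126·t and substitute into x ≡ 9 (mod 14): 126·t ≡ 9 − 51 = -42 (mod 14).
    Divide the congruence (and modulus) by g = 14: 9·t ≡ -3 (mod 1).
    Modulo 1 every t works; take t = 0.
    Then x = 51 + 126·0 = 51, valid modulo lcm(126, 14) = 126: x ≡ 51 (mod 126).
Verify: 51 mod 18 = 15, 51 mod 21 = 9, 51 mod 14 = 9.

x ≡ 51 (mod 126).


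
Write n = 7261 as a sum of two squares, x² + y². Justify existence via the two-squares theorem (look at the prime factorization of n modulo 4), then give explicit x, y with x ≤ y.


Step 1: Factor n = 7261 = 53 · 137.
Step 2: Check the mod-4 condition on each prime factor: 53 ≡ 1 (mod 4), exponent 1; 137 ≡ 1 (mod 4), exponent 1.
All primes ≡ 3 (mod 4) appear to even exponent (or don't appear), so by the two-squares theorem n IS expressible as a sum of two squares.
Step 3: Build a representation. Here n = 53 · 137 is a product of primes ≡ 1 (mod 4). Each prime p ≡ 1 (mod 4) is itself a sum of two squares; find a² by testing p − a² for a perfect square:
  53: 53 − 1² = 52, 53 − 2² = 49 = 7² ⇒ 53 = 2² + 7².
  137: 137 − 1² = 136, 137 − 2² = 133, 137 − 3² = 128, 137 − 4² = 121 = 11² ⇒ 137 = 4² + 11².
  Combine using the Brahmagupta–Fibonacci identity (a² + b²)(c² + d²) = (ac − bd)² + (ad + bc)² = (ac + bd)² + (ad − bc)²:
  53 · 137 = 7261: from (2² + 7²)(4² + 11²), take (2·4 − 7·11, 2·11 + 7·4) = (8 − 77, 22 + 28) = (-69, 50); dropping signs (only squares matter) gives (69, 50); check 69² + 50² = 4761 + 2500 = 7261 ✓.
Step 4: Order so x ≤ y and verify: 50² + 69² = 2500 + 4761 = 7261 = n. ✓

n = 7261 = 50² + 69² (one valid representation with x ≤ y).


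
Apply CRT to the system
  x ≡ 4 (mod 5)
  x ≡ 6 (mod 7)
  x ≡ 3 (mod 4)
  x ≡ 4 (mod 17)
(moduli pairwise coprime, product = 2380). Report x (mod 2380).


Product of moduli M = 5 · 7 · 4 · 17 = 2380.
Merge one congruence at a time:
  Start: x ≡ 4 (mod 5).
  Combine with x ≡ 6 (mod 7); new modulus lcm = 35.
    Write x = 4 + 5·t and substitute into x ≡ 6 (mod 7): 5·t ≡ 6 − 4 = 2 (mod 7).
    The inverse of 5 mod 7 is 3 (since 5·3 = 15 = 2·7 + 1), so t ≡ 3·2 = 6 ≡ 6 (mod 7).
    Then x = 4 + 5·6 = 34, valid modulo lcm(5, 7) = 35: x ≡ 34 (mod 35).
  Combine with x ≡ 3 (mod 4); new modulus lcm = 140.
    Write x = 34 + 35·t and substitute into x ≡ 3 (mod 4): 35·t ≡ 3 − 34 = -31 (mod 4).
    Reduce coefficients mod 4: 3·t ≡ 1 (mod 4).
    The inverse of 3 mod 4 is 3 (since 3·3 = 9 = 2·4 + 1), so t ≡ 3·1 = 3 ≡ 3 (mod 4).
    Then x = 34 + 35·3 = 139, valid modulo lcm(35, 4) = 140: x ≡ 139 (mod 140).
  Combine with x ≡ 4 (mod 17); new modulus lcm = 2380.
    Write x = 139 + 140·t and substitute into x ≡ 4 (mod 17): 140·t ≡ 4 − 139 = -135 (mod 17).
    Reduce coefficients mod 17: 4·t ≡ 1 (mod 17).
    The inverse of 4 mod 17 is 13 (since 4·13 = 52 = 3·17 + 1), so t ≡ 13·1 = 13 ≡ 13 (mod 17).
    Then x = 139 + 140·13 = 1959, valid modulo lcm(140, 17) = 2380: x ≡ 1959 (mod 2380).
Verify against each original: 1959 mod 5 = 4, 1959 mod 7 = 6, 1959 mod 4 = 3, 1959 mod 17 = 4.

x ≡ 1959 (mod 2380).


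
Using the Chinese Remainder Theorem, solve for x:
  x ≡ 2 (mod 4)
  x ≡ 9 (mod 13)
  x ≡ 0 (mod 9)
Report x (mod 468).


Moduli 4, 13, 9 are pairwise coprime; by CRT there is a unique solution modulo M = 4 · 13 · 9 = 468.
Solve pairwise, accumulating the modulus:
  Start with x ≡ 2 (mod 4).
  Combine with x ≡ 9 (mod 13): since gcd(4, 13) = 1, we get a unique residue mod 52.
    Write x = 2 + 4·t and substitute into x ≡ 9 (mod 13): 4·t ≡ 9 − 2 = 7 (mod 13).
    The inverse of 4 mod 13 is 10 (since 4·10 = 40 = 3·13 + 1), so t ≡ 10·7 = 70 ≡ 5 (mod 13).
    Then x = 2 + 4·5 = 22, valid modulo lcm(4, 13) = 52: x ≡ 22 (mod 52).
  Combine with x ≡ 0 (mod 9): since gcd(52, 9) = 1, we get a unique residue mod 468.
    Write x = 22 + 52·t and substitute into x ≡ 0 (mod 9): 52·t ≡ 0 − 22 = -22 (mod 9).
    Reduce coefficients mod 9: 7·t ≡ 5 (mod 9).
    The inverse of 7 mod 9 is 4 (since 7·4 = 28 = 3·9 + 1), so t ≡ 4·5 = 20 ≡ 2 (mod 9).
    Then x = 22 + 52·2 = 126, valid modulo lcm(52, 9) = 468: x ≡ 126 (mod 468).
Verify: 126 mod 4 = 2 ✓, 126 mod 13 = 9 ✓, 126 mod 9 = 0 ✓.

x ≡ 126 (mod 468).


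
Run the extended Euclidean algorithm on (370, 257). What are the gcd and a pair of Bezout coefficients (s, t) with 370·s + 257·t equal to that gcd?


Euclidean algorithm on (370, 257) — divide until remainder is 0:
  370 = 1 · 257 + 113
  257 = 2 · 113 + 31
  113 = 3 · 31 + 20
  31 = 1 · 20 + 11
  20 = 1 · 11 + 9
  11 = 1 · 9 + 2
  9 = 4 · 2 + 1
  2 = 2 · 1 + 0
gcd(370, 257) = 1.
Track Bezout coefficients alongside the remainders: start with r₀ = 370 = a·1 + b·0 (s = 1, t = 0) and r₁ = 257 = a·0 + b·1 (s = 0, t = 1); each new remainder r_{k+1} = r_{k-1} − q_k·r_k inherits s_{k+1} = s_{k-1} − q_k·s_k, t_{k+1} = t_{k-1} − q_k·t_k, so r_k = a·s_k + b·t_k at every step:
  q = 1: r = 113, s = 1 − 1·0 = 1, t = 0 − 1·1 = -1  (check: 370·1 + 257·(-1) = 113)
  q = 2: r = 31, s = 0 − 2·1 = -2, t = 1 − 2·(-1) = 3  (check: 370·(-2) + 257·3 = 31)
  q = 3: r = 20, s = 1 − 3·(-2) = 7, t = -1 − 3·3 = -10  (check: 370·7 + 257·(-10) = 20)
  q = 1: r = 11, s = -2 − 1·7 = -9, t = 3 − 1·(-10) = 13  (check: 370·(-9) + 257·13 = 11)
  q = 1: r = 9, s = 7 − 1·(-9) = 16, t = -10 − 1·13 = -23  (check: 370·16 + 257·(-23) = 9)
  q = 1: r = 2, s = -9 − 1·16 = -25, t = 13 − 1·(-23) = 36  (check: 370·(-25) + 257·36 = 2)
  q = 4: r = 1, s = 16 − 4·(-25) = 116, t = -23 − 4·36 = -167  (check: 370·116 + 257·(-167) = 1)
The row with r = 1 (the gcd) gives the Bezout coefficients s = 116, t = -167.
Result: 370 · (116) + 257 · (-167) = 1.

gcd(370, 257) = 1; s = 116, t = -167 (check: 370·116 + 257·(-167) = 1).
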